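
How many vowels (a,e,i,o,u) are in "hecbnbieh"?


Input: hecbnbieh
Checking each character:
  'h' at position 0: consonant
  'e' at position 1: vowel (running total: 1)
  'c' at position 2: consonant
  'b' at position 3: consonant
  'n' at position 4: consonant
  'b' at position 5: consonant
  'i' at position 6: vowel (running total: 2)
  'e' at position 7: vowel (running total: 3)
  'h' at position 8: consonant
Total vowels: 3

3


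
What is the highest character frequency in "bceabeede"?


Input: bceabeede
Character counts:
  'a': 1
  'b': 2
  'c': 1
  'd': 1
  'e': 4
Maximum frequency: 4

4


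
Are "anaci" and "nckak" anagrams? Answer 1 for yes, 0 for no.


Strings: "anaci", "nckak"
Sorted first:  aacin
Sorted second: ackkn
Differ at position 1: 'a' vs 'c' => not anagrams

0


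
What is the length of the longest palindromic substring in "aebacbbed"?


Input: "aebacbbed"
Checking substrings for palindromes:
  [5:7] "bb" (len 2) => palindrome
Longest palindromic substring: "bb" with length 2

2


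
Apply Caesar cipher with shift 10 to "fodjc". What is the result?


Caesar cipher: shift "fodjc" by 10
  'f' (pos 5) + 10 = pos 15 = 'p'
  'o' (pos 14) + 10 = pos 24 = 'y'
  'd' (pos 3) + 10 = pos 13 = 'n'
  'j' (pos 9) + 10 = pos 19 = 't'
  'c' (pos 2) + 10 = pos 12 = 'm'
Result: pyntm

pyntm


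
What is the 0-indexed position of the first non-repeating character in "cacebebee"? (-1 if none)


Input: cacebebee
Character frequencies:
  'a': 1
  'b': 2
  'c': 2
  'e': 4
Scanning left to right for freq == 1:
  Position 0 ('c'): freq=2, skip
  Position 1 ('a'): unique! => answer = 1

1


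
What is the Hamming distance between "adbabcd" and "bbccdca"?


Comparing "adbabcd" and "bbccdca" position by position:
  Position 0: 'a' vs 'b' => differ
  Position 1: 'd' vs 'b' => differ
  Position 2: 'b' vs 'c' => differ
  Position 3: 'a' vs 'c' => differ
  Position 4: 'b' vs 'd' => differ
  Position 5: 'c' vs 'c' => same
  Position 6: 'd' vs 'a' => differ
Total differences (Hamming distance): 6

6


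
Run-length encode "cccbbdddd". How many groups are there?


Input: cccbbdddd
Scanning for consecutive runs:
  Group 1: 'c' x 3 (positions 0-2)
  Group 2: 'b' x 2 (positions 3-4)
  Group 3: 'd' x 4 (positions 5-8)
Total groups: 3

3


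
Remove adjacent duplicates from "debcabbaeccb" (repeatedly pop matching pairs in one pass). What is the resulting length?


Input: debcabbaeccb
Stack-based adjacent duplicate removal:
  Read 'd': push. Stack: d
  Read 'e': push. Stack: de
  Read 'b': push. Stack: deb
  Read 'c': push. Stack: debc
  Read 'a': push. Stack: debca
  Read 'b': push. Stack: debcab
  Read 'b': matches stack top 'b' => pop. Stack: debca
  Read 'a': matches stack top 'a' => pop. Stack: debc
  Read 'e': push. Stack: debce
  Read 'c': push. Stack: debcec
  Read 'c': matches stack top 'c' => pop. Stack: debce
  Read 'b': push. Stack: debceb
Final stack: "debceb" (length 6)

6


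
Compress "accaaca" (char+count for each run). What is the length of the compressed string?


Input: accaaca
Runs:
  'a' x 1 => "a1"
  'c' x 2 => "c2"
  'a' x 2 => "a2"
  'c' x 1 => "c1"
  'a' x 1 => "a1"
Compressed: "a1c2a2c1a1"
Compressed length: 10

10


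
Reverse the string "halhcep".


Input: halhcep
Reading characters right to left:
  Position 6: 'p'
  Position 5: 'e'
  Position 4: 'c'
  Position 3: 'h'
  Position 2: 'l'
  Position 1: 'a'
  Position 0: 'h'
Reversed: pechlah

pechlah


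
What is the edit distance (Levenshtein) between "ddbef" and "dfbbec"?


Computing edit distance: "ddbef" -> "dfbbec"
DP table:
           d    f    b    b    e    c
      0    1    2    3    4    5    6
  d   1    0    1    2    3    4    5
  d   2    1    1    2    3    4    5
  b   3    2    2    1    2    3    4
  e   4    3    3    2    2    2    3
  f   5    4    3    3    3    3    3
Edit distance = dp[5][6] = 3

3


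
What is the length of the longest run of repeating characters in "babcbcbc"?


Input: "babcbcbc"
Scanning for longest run:
  Position 1 ('a'): new char, reset run to 1
  Position 2 ('b'): new char, reset run to 1
  Position 3 ('c'): new char, reset run to 1
  Position 4 ('b'): new char, reset run to 1
  Position 5 ('c'): new char, reset run to 1
  Position 6 ('b'): new char, reset run to 1
  Position 7 ('c'): new char, reset run to 1
Longest run: 'b' with length 1

1


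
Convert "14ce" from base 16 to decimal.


Input: "14ce" in base 16
Positional expansion:
  Digit '1' (value 1) x 16^3 = 4096
  Digit '4' (value 4) x 16^2 = 1024
  Digit 'c' (value 12) x 16^1 = 192
  Digit 'e' (value 14) x 16^0 = 14
Sum = 5326

5326


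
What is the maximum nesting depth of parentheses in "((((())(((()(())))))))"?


Input: "((((())(((()(())))))))"
Tracking depth:
  Position 0 '(': depth becomes 1
  Position 1 '(': depth becomes 2
  Position 2 '(': depth becomes 3
  Position 3 '(': depth becomes 4
  Position 4 '(': depth becomes 5
  Position 5 ')': depth becomes 4
  Position 6 ')': depth becomes 3
  Position 7 '(': depth becomes 4
  Position 8 '(': depth becomes 5
  Position 9 '(': depth becomes 6
  Position 10 '(': depth becomes 7
  Position 11 ')': depth becomes 6
  Position 12 '(': depth becomes 7
  Position 13 '(': depth becomes 8
  Position 14 ')': depth becomes 7
  Position 15 ')': depth becomes 6
  Position 16 ')': depth becomes 5
  Position 17 ')': depth becomes 4
  Position 18 ')': depth becomes 3
  Position 19 ')': depth becomes 2
  Position 20 ')': depth becomes 1
  Position 21 ')': depth becomes 0
Maximum depth reached: 8

8


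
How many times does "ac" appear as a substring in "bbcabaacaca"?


Searching for "ac" in "bbcabaacaca"
Scanning each position:
  Position 0: "bb" => no
  Position 1: "bc" => no
  Position 2: "ca" => no
  Position 3: "ab" => no
  Position 4: "ba" => no
  Position 5: "aa" => no
  Position 6: "ac" => MATCH
  Position 7: "ca" => no
  Position 8: "ac" => MATCH
  Position 9: "ca" => no
Total occurrences: 2

2


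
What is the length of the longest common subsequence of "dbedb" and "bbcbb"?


LCS of "dbedb" and "bbcbb"
DP table:
           b    b    c    b    b
      0    0    0    0    0    0
  d   0    0    0    0    0    0
  b   0    1    1    1    1    1
  e   0    1    1    1    1    1
  d   0    1    1    1    1    1
  b   0    1    2    2    2    2
LCS length = dp[5][5] = 2

2


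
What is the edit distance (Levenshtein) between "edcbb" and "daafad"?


Computing edit distance: "edcbb" -> "daafad"
DP table:
           d    a    a    f    a    d
      0    1    2    3    4    5    6
  e   1    1    2    3    4    5    6
  d   2    1    2    3    4    5    5
  c   3    2    2    3    4    5    6
  b   4    3    3    3    4    5    6
  b   5    4    4    4    4    5    6
Edit distance = dp[5][6] = 6

6


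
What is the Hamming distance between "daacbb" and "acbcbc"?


Comparing "daacbb" and "acbcbc" position by position:
  Position 0: 'd' vs 'a' => differ
  Position 1: 'a' vs 'c' => differ
  Position 2: 'a' vs 'b' => differ
  Position 3: 'c' vs 'c' => same
  Position 4: 'b' vs 'b' => same
  Position 5: 'b' vs 'c' => differ
Total differences (Hamming distance): 4

4


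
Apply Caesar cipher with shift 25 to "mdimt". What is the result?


Caesar cipher: shift "mdimt" by 25
  'm' (pos 12) + 25 = pos 11 = 'l'
  'd' (pos 3) + 25 = pos 2 = 'c'
  'i' (pos 8) + 25 = pos 7 = 'h'
  'm' (pos 12) + 25 = pos 11 = 'l'
  't' (pos 19) + 25 = pos 18 = 's'
Result: lchls

lchls


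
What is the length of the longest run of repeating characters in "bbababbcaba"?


Input: "bbababbcaba"
Scanning for longest run:
  Position 1 ('b'): continues run of 'b', length=2
  Position 2 ('a'): new char, reset run to 1
  Position 3 ('b'): new char, reset run to 1
  Position 4 ('a'): new char, reset run to 1
  Position 5 ('b'): new char, reset run to 1
  Position 6 ('b'): continues run of 'b', length=2
  Position 7 ('c'): new char, reset run to 1
  Position 8 ('a'): new char, reset run to 1
  Position 9 ('b'): new char, reset run to 1
  Position 10 ('a'): new char, reset run to 1
Longest run: 'b' with length 2

2


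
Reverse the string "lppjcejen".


Input: lppjcejen
Reading characters right to left:
  Position 8: 'n'
  Position 7: 'e'
  Position 6: 'j'
  Position 5: 'e'
  Position 4: 'c'
  Position 3: 'j'
  Position 2: 'p'
  Position 1: 'p'
  Position 0: 'l'
Reversed: nejecjppl

nejecjppl


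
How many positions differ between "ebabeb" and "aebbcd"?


Comparing "ebabeb" and "aebbcd" position by position:
  Position 0: 'e' vs 'a' => DIFFER
  Position 1: 'b' vs 'e' => DIFFER
  Position 2: 'a' vs 'b' => DIFFER
  Position 3: 'b' vs 'b' => same
  Position 4: 'e' vs 'c' => DIFFER
  Position 5: 'b' vs 'd' => DIFFER
Positions that differ: 5

5


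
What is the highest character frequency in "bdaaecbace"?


Input: bdaaecbace
Character counts:
  'a': 3
  'b': 2
  'c': 2
  'd': 1
  'e': 2
Maximum frequency: 3

3


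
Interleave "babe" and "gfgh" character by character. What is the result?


Interleaving "babe" and "gfgh":
  Position 0: 'b' from first, 'g' from second => "bg"
  Position 1: 'a' from first, 'f' from second => "af"
  Position 2: 'b' from first, 'g' from second => "bg"
  Position 3: 'e' from first, 'h' from second => "eh"
Result: bgafbgeh

bgafbgeh


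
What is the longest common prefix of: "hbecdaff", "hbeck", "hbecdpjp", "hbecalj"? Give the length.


Words: hbecdaff, hbeck, hbecdpjp, hbecalj
  Position 0: all 'h' => match
  Position 1: all 'b' => match
  Position 2: all 'e' => match
  Position 3: all 'c' => match
  Position 4: ('d', 'k', 'd', 'a') => mismatch, stop
LCP = "hbec" (length 4)

4


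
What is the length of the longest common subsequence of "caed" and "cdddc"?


LCS of "caed" and "cdddc"
DP table:
           c    d    d    d    c
      0    0    0    0    0    0
  c   0    1    1    1    1    1
  a   0    1    1    1    1    1
  e   0    1    1    1    1    1
  d   0    1    2    2    2    2
LCS length = dp[4][5] = 2

2


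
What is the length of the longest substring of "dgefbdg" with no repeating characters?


Input: "dgefbdg"
Sliding window (track last position of each char):
  Position 0 ('d'): window [0,0] length 1 -- new best
  Position 1 ('g'): window [0,1] length 2 -- new best
  Position 2 ('e'): window [0,2] length 3 -- new best
  Position 3 ('f'): window [0,3] length 4 -- new best
  Position 4 ('b'): window [0,4] length 5 -- new best
  Position 5 ('d'): repeat (last at 0), move window start to 1
  Position 5 ('d'): window [1,5] length 5
  Position 6 ('g'): repeat (last at 1), move window start to 2
  Position 6 ('g'): window [2,6] length 5
Longest substring with no repeats: "dgefb" with length 5

5


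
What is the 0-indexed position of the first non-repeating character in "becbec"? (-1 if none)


Input: becbec
Character frequencies:
  'b': 2
  'c': 2
  'e': 2
Scanning left to right for freq == 1:
  Position 0 ('b'): freq=2, skip
  Position 1 ('e'): freq=2, skip
  Position 2 ('c'): freq=2, skip
  Position 3 ('b'): freq=2, skip
  Position 4 ('e'): freq=2, skip
  Position 5 ('c'): freq=2, skip
  No unique character found => answer = -1

-1


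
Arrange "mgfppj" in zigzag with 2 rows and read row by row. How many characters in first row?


Zigzag "mgfppj" into 2 rows:
Placing characters:
  'm' => row 0
  'g' => row 1
  'f' => row 0
  'p' => row 1
  'p' => row 0
  'j' => row 1
Rows:
  Row 0: "mfp"
  Row 1: "gpj"
First row length: 3

3


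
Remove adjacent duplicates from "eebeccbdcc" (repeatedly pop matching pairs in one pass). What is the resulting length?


Input: eebeccbdcc
Stack-based adjacent duplicate removal:
  Read 'e': push. Stack: e
  Read 'e': matches stack top 'e' => pop. Stack: (empty)
  Read 'b': push. Stack: b
  Read 'e': push. Stack: be
  Read 'c': push. Stack: bec
  Read 'c': matches stack top 'c' => pop. Stack: be
  Read 'b': push. Stack: beb
  Read 'd': push. Stack: bebd
  Read 'c': push. Stack: bebdc
  Read 'c': matches stack top 'c' => pop. Stack: bebd
Final stack: "bebd" (length 4)

4


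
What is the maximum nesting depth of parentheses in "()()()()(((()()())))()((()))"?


Input: "()()()()(((()()())))()((()))"
Tracking depth:
  Position 0 '(': depth becomes 1
  Position 1 ')': depth becomes 0
  Position 2 '(': depth becomes 1
  Position 3 ')': depth becomes 0
  Position 4 '(': depth becomes 1
  Position 5 ')': depth becomes 0
  Position 6 '(': depth becomes 1
  Position 7 ')': depth becomes 0
  Position 8 '(': depth becomes 1
  Position 9 '(': depth becomes 2
  Position 10 '(': depth becomes 3
  Position 11 '(': depth becomes 4
  Position 12 ')': depth becomes 3
  Position 13 '(': depth becomes 4
  Position 14 ')': depth becomes 3
  Position 15 '(': depth becomes 4
  Position 16 ')': depth becomes 3
  Position 17 ')': depth becomes 2
  Position 18 ')': depth becomes 1
  Position 19 ')': depth becomes 0
  Position 20 '(': depth becomes 1
  Position 21 ')': depth becomes 0
  Position 22 '(': depth becomes 1
  Position 23 '(': depth becomes 2
  Position 24 '(': depth becomes 3
  Position 25 ')': depth becomes 2
  Position 26 ')': depth becomes 1
  Position 27 ')': depth becomes 0
Maximum depth reached: 4

4


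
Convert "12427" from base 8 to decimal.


Input: "12427" in base 8
Positional expansion:
  Digit '1' (value 1) x 8^4 = 4096
  Digit '2' (value 2) x 8^3 = 1024
  Digit '4' (value 4) x 8^2 = 256
  Digit '2' (value 2) x 8^1 = 16
  Digit '7' (value 7) x 8^0 = 7
Sum = 5399

5399


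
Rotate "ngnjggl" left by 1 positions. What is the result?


Input: "ngnjggl", rotate left by 1
First 1 characters: "n"
Remaining characters: "gnjggl"
Concatenate remaining + first: "gnjggl" + "n" = "gnjggln"

gnjggln


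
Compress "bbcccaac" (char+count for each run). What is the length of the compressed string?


Input: bbcccaac
Runs:
  'b' x 2 => "b2"
  'c' x 3 => "c3"
  'a' x 2 => "a2"
  'c' x 1 => "c1"
Compressed: "b2c3a2c1"
Compressed length: 8

8


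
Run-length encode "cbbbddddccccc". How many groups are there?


Input: cbbbddddccccc
Scanning for consecutive runs:
  Group 1: 'c' x 1 (positions 0-0)
  Group 2: 'b' x 3 (positions 1-3)
  Group 3: 'd' x 4 (positions 4-7)
  Group 4: 'c' x 5 (positions 8-12)
Total groups: 4

4


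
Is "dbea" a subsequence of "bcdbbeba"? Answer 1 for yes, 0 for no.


Check if "dbea" is a subsequence of "bcdbbeba"
Greedy scan:
  Position 0 ('b'): no match needed
  Position 1 ('c'): no match needed
  Position 2 ('d'): matches sub[0] = 'd'
  Position 3 ('b'): matches sub[1] = 'b'
  Position 4 ('b'): no match needed
  Position 5 ('e'): matches sub[2] = 'e'
  Position 6 ('b'): no match needed
  Position 7 ('a'): matches sub[3] = 'a'
All 4 characters matched => is a subsequence

1


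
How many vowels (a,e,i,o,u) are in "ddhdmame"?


Input: ddhdmame
Checking each character:
  'd' at position 0: consonant
  'd' at position 1: consonant
  'h' at position 2: consonant
  'd' at position 3: consonant
  'm' at position 4: consonant
  'a' at position 5: vowel (running total: 1)
  'm' at position 6: consonant
  'e' at position 7: vowel (running total: 2)
Total vowels: 2

2


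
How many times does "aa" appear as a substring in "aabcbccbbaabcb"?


Searching for "aa" in "aabcbccbbaabcb"
Scanning each position:
  Position 0: "aa" => MATCH
  Position 1: "ab" => no
  Position 2: "bc" => no
  Position 3: "cb" => no
  Position 4: "bc" => no
  Position 5: "cc" => no
  Position 6: "cb" => no
  Position 7: "bb" => no
  Position 8: "ba" => no
  Position 9: "aa" => MATCH
  Position 10: "ab" => no
  Position 11: "bc" => no
  Position 12: "cb" => no
Total occurrences: 2

2


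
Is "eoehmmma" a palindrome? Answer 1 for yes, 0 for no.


Input: eoehmmma
Reversed: ammmheoe
  Compare pos 0 ('e') with pos 7 ('a'): MISMATCH
  Compare pos 1 ('o') with pos 6 ('m'): MISMATCH
  Compare pos 2 ('e') with pos 5 ('m'): MISMATCH
  Compare pos 3 ('h') with pos 4 ('m'): MISMATCH
Result: not a palindrome

0


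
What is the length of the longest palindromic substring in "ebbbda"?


Input: "ebbbda"
Checking substrings for palindromes:
  [1:4] "bbb" (len 3) => palindrome
  [1:3] "bb" (len 2) => palindrome
  [2:4] "bb" (len 2) => palindrome
Longest palindromic substring: "bbb" with length 3

3


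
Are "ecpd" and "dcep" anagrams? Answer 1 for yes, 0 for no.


Strings: "ecpd", "dcep"
Sorted first:  cdep
Sorted second: cdep
Sorted forms match => anagrams

1


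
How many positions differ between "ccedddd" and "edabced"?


Comparing "ccedddd" and "edabced" position by position:
  Position 0: 'c' vs 'e' => DIFFER
  Position 1: 'c' vs 'd' => DIFFER
  Position 2: 'e' vs 'a' => DIFFER
  Position 3: 'd' vs 'b' => DIFFER
  Position 4: 'd' vs 'c' => DIFFER
  Position 5: 'd' vs 'e' => DIFFER
  Position 6: 'd' vs 'd' => same
Positions that differ: 6

6


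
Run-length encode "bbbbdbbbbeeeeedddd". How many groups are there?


Input: bbbbdbbbbeeeeedddd
Scanning for consecutive runs:
  Group 1: 'b' x 4 (positions 0-3)
  Group 2: 'd' x 1 (positions 4-4)
  Group 3: 'b' x 4 (positions 5-8)
  Group 4: 'e' x 5 (positions 9-13)
  Group 5: 'd' x 4 (positions 14-17)
Total groups: 5

5


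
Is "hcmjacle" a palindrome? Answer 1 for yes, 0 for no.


Input: hcmjacle
Reversed: elcajmch
  Compare pos 0 ('h') with pos 7 ('e'): MISMATCH
  Compare pos 1 ('c') with pos 6 ('l'): MISMATCH
  Compare pos 2 ('m') with pos 5 ('c'): MISMATCH
  Compare pos 3 ('j') with pos 4 ('a'): MISMATCH
Result: not a palindrome

0


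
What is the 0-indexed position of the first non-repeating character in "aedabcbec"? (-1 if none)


Input: aedabcbec
Character frequencies:
  'a': 2
  'b': 2
  'c': 2
  'd': 1
  'e': 2
Scanning left to right for freq == 1:
  Position 0 ('a'): freq=2, skip
  Position 1 ('e'): freq=2, skip
  Position 2 ('d'): unique! => answer = 2

2


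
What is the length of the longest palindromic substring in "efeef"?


Input: "efeef"
Checking substrings for palindromes:
  [1:5] "feef" (len 4) => palindrome
  [0:3] "efe" (len 3) => palindrome
  [2:4] "ee" (len 2) => palindrome
Longest palindromic substring: "feef" with length 4

4


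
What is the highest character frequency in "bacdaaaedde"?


Input: bacdaaaedde
Character counts:
  'a': 4
  'b': 1
  'c': 1
  'd': 3
  'e': 2
Maximum frequency: 4

4


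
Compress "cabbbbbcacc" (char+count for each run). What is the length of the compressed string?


Input: cabbbbbcacc
Runs:
  'c' x 1 => "c1"
  'a' x 1 => "a1"
  'b' x 5 => "b5"
  'c' x 1 => "c1"
  'a' x 1 => "a1"
  'c' x 2 => "c2"
Compressed: "c1a1b5c1a1c2"
Compressed length: 12

12


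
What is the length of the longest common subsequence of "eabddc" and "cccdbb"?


LCS of "eabddc" and "cccdbb"
DP table:
           c    c    c    d    b    b
      0    0    0    0    0    0    0
  e   0    0    0    0    0    0    0
  a   0    0    0    0    0    0    0
  b   0    0    0    0    0    1    1
  d   0    0    0    0    1    1    1
  d   0    0    0    0    1    1    1
  c   0    1    1    1    1    1    1
LCS length = dp[6][6] = 1

1


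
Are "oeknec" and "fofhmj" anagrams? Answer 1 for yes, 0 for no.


Strings: "oeknec", "fofhmj"
Sorted first:  ceekno
Sorted second: ffhjmo
Differ at position 0: 'c' vs 'f' => not anagrams

0


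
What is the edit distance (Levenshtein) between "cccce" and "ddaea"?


Computing edit distance: "cccce" -> "ddaea"
DP table:
           d    d    a    e    a
      0    1    2    3    4    5
  c   1    1    2    3    4    5
  c   2    2    2    3    4    5
  c   3    3    3    3    4    5
  c   4    4    4    4    4    5
  e   5    5    5    5    4    5
Edit distance = dp[5][5] = 5

5


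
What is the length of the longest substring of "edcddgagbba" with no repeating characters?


Input: "edcddgagbba"
Sliding window (track last position of each char):
  Position 0 ('e'): window [0,0] length 1 -- new best
  Position 1 ('d'): window [0,1] length 2 -- new best
  Position 2 ('c'): window [0,2] length 3 -- new best
  Position 3 ('d'): repeat (last at 1), move window start to 2
  Position 3 ('d'): window [2,3] length 2
  Position 4 ('d'): repeat (last at 3), move window start to 4
  Position 4 ('d'): window [4,4] length 1
  Position 5 ('g'): window [4,5] length 2
  Position 6 ('a'): window [4,6] length 3
  Position 7 ('g'): repeat (last at 5), move window start to 6
  Position 7 ('g'): window [6,7] length 2
  Position 8 ('b'): window [6,8] length 3
  Position 9 ('b'): repeat (last at 8), move window start to 9
  Position 9 ('b'): window [9,9] length 1
  Position 10 ('a'): window [9,10] length 2
Longest substring with no repeats: "edc" with length 3

3


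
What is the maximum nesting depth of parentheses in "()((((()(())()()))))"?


Input: "()((((()(())()()))))"
Tracking depth:
  Position 0 '(': depth becomes 1
  Position 1 ')': depth becomes 0
  Position 2 '(': depth becomes 1
  Position 3 '(': depth becomes 2
  Position 4 '(': depth becomes 3
  Position 5 '(': depth becomes 4
  Position 6 '(': depth becomes 5
  Position 7 ')': depth becomes 4
  Position 8 '(': depth becomes 5
  Position 9 '(': depth becomes 6
  Position 10 ')': depth becomes 5
  Position 11 ')': depth becomes 4
  Position 12 '(': depth becomes 5
  Position 13 ')': depth becomes 4
  Position 14 '(': depth becomes 5
  Position 15 ')': depth becomes 4
  Position 16 ')': depth becomes 3
  Position 17 ')': depth becomes 2
  Position 18 ')': depth becomes 1
  Position 19 ')': depth becomes 0
Maximum depth reached: 6

6


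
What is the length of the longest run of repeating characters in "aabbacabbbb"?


Input: "aabbacabbbb"
Scanning for longest run:
  Position 1 ('a'): continues run of 'a', length=2
  Position 2 ('b'): new char, reset run to 1
  Position 3 ('b'): continues run of 'b', length=2
  Position 4 ('a'): new char, reset run to 1
  Position 5 ('c'): new char, reset run to 1
  Position 6 ('a'): new char, reset run to 1
  Position 7 ('b'): new char, reset run to 1
  Position 8 ('b'): continues run of 'b', length=2
  Position 9 ('b'): continues run of 'b', length=3
  Position 10 ('b'): continues run of 'b', length=4
Longest run: 'b' with length 4

4


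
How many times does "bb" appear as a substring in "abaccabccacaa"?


Searching for "bb" in "abaccabccacaa"
Scanning each position:
  Position 0: "ab" => no
  Position 1: "ba" => no
  Position 2: "ac" => no
  Position 3: "cc" => no
  Position 4: "ca" => no
  Position 5: "ab" => no
  Position 6: "bc" => no
  Position 7: "cc" => no
  Position 8: "ca" => no
  Position 9: "ac" => no
  Position 10: "ca" => no
  Position 11: "aa" => no
Total occurrences: 0

0


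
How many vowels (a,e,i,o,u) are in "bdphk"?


Input: bdphk
Checking each character:
  'b' at position 0: consonant
  'd' at position 1: consonant
  'p' at position 2: consonant
  'h' at position 3: consonant
  'k' at position 4: consonant
Total vowels: 0

0


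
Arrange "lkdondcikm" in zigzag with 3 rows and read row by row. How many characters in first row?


Zigzag "lkdondcikm" into 3 rows:
Placing characters:
  'l' => row 0
  'k' => row 1
  'd' => row 2
  'o' => row 1
  'n' => row 0
  'd' => row 1
  'c' => row 2
  'i' => row 1
  'k' => row 0
  'm' => row 1
Rows:
  Row 0: "lnk"
  Row 1: "kodim"
  Row 2: "dc"
First row length: 3

3


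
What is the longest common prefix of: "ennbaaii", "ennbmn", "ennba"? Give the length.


Words: ennbaaii, ennbmn, ennba
  Position 0: all 'e' => match
  Position 1: all 'n' => match
  Position 2: all 'n' => match
  Position 3: all 'b' => match
  Position 4: ('a', 'm', 'a') => mismatch, stop
LCP = "ennb" (length 4)

4


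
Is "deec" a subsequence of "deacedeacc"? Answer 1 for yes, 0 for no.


Check if "deec" is a subsequence of "deacedeacc"
Greedy scan:
  Position 0 ('d'): matches sub[0] = 'd'
  Position 1 ('e'): matches sub[1] = 'e'
  Position 2 ('a'): no match needed
  Position 3 ('c'): no match needed
  Position 4 ('e'): matches sub[2] = 'e'
  Position 5 ('d'): no match needed
  Position 6 ('e'): no match needed
  Position 7 ('a'): no match needed
  Position 8 ('c'): matches sub[3] = 'c'
  Position 9 ('c'): no match needed
All 4 characters matched => is a subsequence

1


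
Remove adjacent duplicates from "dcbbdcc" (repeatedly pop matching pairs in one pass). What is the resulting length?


Input: dcbbdcc
Stack-based adjacent duplicate removal:
  Read 'd': push. Stack: d
  Read 'c': push. Stack: dc
  Read 'b': push. Stack: dcb
  Read 'b': matches stack top 'b' => pop. Stack: dc
  Read 'd': push. Stack: dcd
  Read 'c': push. Stack: dcdc
  Read 'c': matches stack top 'c' => pop. Stack: dcd
Final stack: "dcd" (length 3)

3


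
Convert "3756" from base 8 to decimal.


Input: "3756" in base 8
Positional expansion:
  Digit '3' (value 3) x 8^3 = 1536
  Digit '7' (value 7) x 8^2 = 448
  Digit '5' (value 5) x 8^1 = 40
  Digit '6' (value 6) x 8^0 = 6
Sum = 2030

2030


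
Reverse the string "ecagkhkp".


Input: ecagkhkp
Reading characters right to left:
  Position 7: 'p'
  Position 6: 'k'
  Position 5: 'h'
  Position 4: 'k'
  Position 3: 'g'
  Position 2: 'a'
  Position 1: 'c'
  Position 0: 'e'
Reversed: pkhkgace

pkhkgace


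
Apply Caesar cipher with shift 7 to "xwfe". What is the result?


Caesar cipher: shift "xwfe" by 7
  'x' (pos 23) + 7 = pos 4 = 'e'
  'w' (pos 22) + 7 = pos 3 = 'd'
  'f' (pos 5) + 7 = pos 12 = 'm'
  'e' (pos 4) + 7 = pos 11 = 'l'
Result: edml

edml


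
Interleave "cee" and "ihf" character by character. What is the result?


Interleaving "cee" and "ihf":
  Position 0: 'c' from first, 'i' from second => "ci"
  Position 1: 'e' from first, 'h' from second => "eh"
  Position 2: 'e' from first, 'f' from second => "ef"
Result: ciehef

ciehef


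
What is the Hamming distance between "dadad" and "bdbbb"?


Comparing "dadad" and "bdbbb" position by position:
  Position 0: 'd' vs 'b' => differ
  Position 1: 'a' vs 'd' => differ
  Position 2: 'd' vs 'b' => differ
  Position 3: 'a' vs 'b' => differ
  Position 4: 'd' vs 'b' => differ
Total differences (Hamming distance): 5

5


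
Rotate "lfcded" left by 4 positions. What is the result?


Input: "lfcded", rotate left by 4
First 4 characters: "lfcd"
Remaining characters: "ed"
Concatenate remaining + first: "ed" + "lfcd" = "edlfcd"

edlfcd


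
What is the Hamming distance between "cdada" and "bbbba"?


Comparing "cdada" and "bbbba" position by position:
  Position 0: 'c' vs 'b' => differ
  Position 1: 'd' vs 'b' => differ
  Position 2: 'a' vs 'b' => differ
  Position 3: 'd' vs 'b' => differ
  Position 4: 'a' vs 'a' => same
Total differences (Hamming distance): 4

4


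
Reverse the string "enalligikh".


Input: enalligikh
Reading characters right to left:
  Position 9: 'h'
  Position 8: 'k'
  Position 7: 'i'
  Position 6: 'g'
  Position 5: 'i'
  Position 4: 'l'
  Position 3: 'l'
  Position 2: 'a'
  Position 1: 'n'
  Position 0: 'e'
Reversed: hkigillane

hkigillane


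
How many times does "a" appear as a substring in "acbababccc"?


Searching for "a" in "acbababccc"
Scanning each position:
  Position 0: "a" => MATCH
  Position 1: "c" => no
  Position 2: "b" => no
  Position 3: "a" => MATCH
  Position 4: "b" => no
  Position 5: "a" => MATCH
  Position 6: "b" => no
  Position 7: "c" => no
  Position 8: "c" => no
  Position 9: "c" => no
Total occurrences: 3

3


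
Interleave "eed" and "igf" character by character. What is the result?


Interleaving "eed" and "igf":
  Position 0: 'e' from first, 'i' from second => "ei"
  Position 1: 'e' from first, 'g' from second => "eg"
  Position 2: 'd' from first, 'f' from second => "df"
Result: eiegdf

eiegdf


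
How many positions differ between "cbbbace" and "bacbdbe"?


Comparing "cbbbace" and "bacbdbe" position by position:
  Position 0: 'c' vs 'b' => DIFFER
  Position 1: 'b' vs 'a' => DIFFER
  Position 2: 'b' vs 'c' => DIFFER
  Position 3: 'b' vs 'b' => same
  Position 4: 'a' vs 'd' => DIFFER
  Position 5: 'c' vs 'b' => DIFFER
  Position 6: 'e' vs 'e' => same
Positions that differ: 5

5


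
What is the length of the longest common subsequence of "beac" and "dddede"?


LCS of "beac" and "dddede"
DP table:
           d    d    d    e    d    e
      0    0    0    0    0    0    0
  b   0    0    0    0    0    0    0
  e   0    0    0    0    1    1    1
  a   0    0    0    0    1    1    1
  c   0    0    0    0    1    1    1
LCS length = dp[4][6] = 1

1


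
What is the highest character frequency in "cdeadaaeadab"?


Input: cdeadaaeadab
Character counts:
  'a': 5
  'b': 1
  'c': 1
  'd': 3
  'e': 2
Maximum frequency: 5

5


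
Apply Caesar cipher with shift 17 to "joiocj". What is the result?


Caesar cipher: shift "joiocj" by 17
  'j' (pos 9) + 17 = pos 0 = 'a'
  'o' (pos 14) + 17 = pos 5 = 'f'
  'i' (pos 8) + 17 = pos 25 = 'z'
  'o' (pos 14) + 17 = pos 5 = 'f'
  'c' (pos 2) + 17 = pos 19 = 't'
  'j' (pos 9) + 17 = pos 0 = 'a'
Result: afzfta

afzfta


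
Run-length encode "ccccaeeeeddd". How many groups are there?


Input: ccccaeeeeddd
Scanning for consecutive runs:
  Group 1: 'c' x 4 (positions 0-3)
  Group 2: 'a' x 1 (positions 4-4)
  Group 3: 'e' x 4 (positions 5-8)
  Group 4: 'd' x 3 (positions 9-11)
Total groups: 4

4


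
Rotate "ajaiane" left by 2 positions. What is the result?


Input: "ajaiane", rotate left by 2
First 2 characters: "aj"
Remaining characters: "aiane"
Concatenate remaining + first: "aiane" + "aj" = "aianeaj"

aianeaj


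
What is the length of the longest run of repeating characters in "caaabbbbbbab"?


Input: "caaabbbbbbab"
Scanning for longest run:
  Position 1 ('a'): new char, reset run to 1
  Position 2 ('a'): continues run of 'a', length=2
  Position 3 ('a'): continues run of 'a', length=3
  Position 4 ('b'): new char, reset run to 1
  Position 5 ('b'): continues run of 'b', length=2
  Position 6 ('b'): continues run of 'b', length=3
  Position 7 ('b'): continues run of 'b', length=4
  Position 8 ('b'): continues run of 'b', length=5
  Position 9 ('b'): continues run of 'b', length=6
  Position 10 ('a'): new char, reset run to 1
  Position 11 ('b'): new char, reset run to 1
Longest run: 'b' with length 6

6


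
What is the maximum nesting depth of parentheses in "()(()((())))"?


Input: "()(()((())))"
Tracking depth:
  Position 0 '(': depth becomes 1
  Position 1 ')': depth becomes 0
  Position 2 '(': depth becomes 1
  Position 3 '(': depth becomes 2
  Position 4 ')': depth becomes 1
  Position 5 '(': depth becomes 2
  Position 6 '(': depth becomes 3
  Position 7 '(': depth becomes 4
  Position 8 ')': depth becomes 3
  Position 9 ')': depth becomes 2
  Position 10 ')': depth becomes 1
  Position 11 ')': depth becomes 0
Maximum depth reached: 4

4


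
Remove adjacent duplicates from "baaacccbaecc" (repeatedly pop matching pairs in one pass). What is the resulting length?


Input: baaacccbaecc
Stack-based adjacent duplicate removal:
  Read 'b': push. Stack: b
  Read 'a': push. Stack: ba
  Read 'a': matches stack top 'a' => pop. Stack: b
  Read 'a': push. Stack: ba
  Read 'c': push. Stack: bac
  Read 'c': matches stack top 'c' => pop. Stack: ba
  Read 'c': push. Stack: bac
  Read 'b': push. Stack: bacb
  Read 'a': push. Stack: bacba
  Read 'e': push. Stack: bacbae
  Read 'c': push. Stack: bacbaec
  Read 'c': matches stack top 'c' => pop. Stack: bacbae
Final stack: "bacbae" (length 6)

6


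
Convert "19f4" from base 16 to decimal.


Input: "19f4" in base 16
Positional expansion:
  Digit '1' (value 1) x 16^3 = 4096
  Digit '9' (value 9) x 16^2 = 2304
  Digit 'f' (value 15) x 16^1 = 240
  Digit '4' (value 4) x 16^0 = 4
Sum = 6644

6644


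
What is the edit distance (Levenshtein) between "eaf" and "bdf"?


Computing edit distance: "eaf" -> "bdf"
DP table:
           b    d    f
      0    1    2    3
  e   1    1    2    3
  a   2    2    2    3
  f   3    3    3    2
Edit distance = dp[3][3] = 2

2


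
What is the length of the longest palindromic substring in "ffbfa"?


Input: "ffbfa"
Checking substrings for palindromes:
  [1:4] "fbf" (len 3) => palindrome
  [0:2] "ff" (len 2) => palindrome
Longest palindromic substring: "fbf" with length 3

3


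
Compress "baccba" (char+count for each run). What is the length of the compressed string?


Input: baccba
Runs:
  'b' x 1 => "b1"
  'a' x 1 => "a1"
  'c' x 2 => "c2"
  'b' x 1 => "b1"
  'a' x 1 => "a1"
Compressed: "b1a1c2b1a1"
Compressed length: 10

10


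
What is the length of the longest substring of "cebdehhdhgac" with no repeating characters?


Input: "cebdehhdhgac"
Sliding window (track last position of each char):
  Position 0 ('c'): window [0,0] length 1 -- new best
  Position 1 ('e'): window [0,1] length 2 -- new best
  Position 2 ('b'): window [0,2] length 3 -- new best
  Position 3 ('d'): window [0,3] length 4 -- new best
  Position 4 ('e'): repeat (last at 1), move window start to 2
  Position 4 ('e'): window [2,4] length 3
  Position 5 ('h'): window [2,5] length 4
  Position 6 ('h'): repeat (last at 5), move window start to 6
  Position 6 ('h'): window [6,6] length 1
  Position 7 ('d'): window [6,7] length 2
  Position 8 ('h'): repeat (last at 6), move window start to 7
  Position 8 ('h'): window [7,8] length 2
  Position 9 ('g'): window [7,9] length 3
  Position 10 ('a'): window [7,10] length 4
  Position 11 ('c'): window [7,11] length 5 -- new best
Longest substring with no repeats: "dhgac" with length 5

5


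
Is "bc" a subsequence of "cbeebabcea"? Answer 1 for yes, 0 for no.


Check if "bc" is a subsequence of "cbeebabcea"
Greedy scan:
  Position 0 ('c'): no match needed
  Position 1 ('b'): matches sub[0] = 'b'
  Position 2 ('e'): no match needed
  Position 3 ('e'): no match needed
  Position 4 ('b'): no match needed
  Position 5 ('a'): no match needed
  Position 6 ('b'): no match needed
  Position 7 ('c'): matches sub[1] = 'c'
  Position 8 ('e'): no match needed
  Position 9 ('a'): no match needed
All 2 characters matched => is a subsequence

1


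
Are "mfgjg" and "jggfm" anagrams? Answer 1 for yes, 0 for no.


Strings: "mfgjg", "jggfm"
Sorted first:  fggjm
Sorted second: fggjm
Sorted forms match => anagrams

1


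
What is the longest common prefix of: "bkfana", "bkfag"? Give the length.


Words: bkfana, bkfag
  Position 0: all 'b' => match
  Position 1: all 'k' => match
  Position 2: all 'f' => match
  Position 3: all 'a' => match
  Position 4: ('n', 'g') => mismatch, stop
LCP = "bkfa" (length 4)

4


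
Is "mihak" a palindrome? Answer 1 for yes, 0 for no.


Input: mihak
Reversed: kahim
  Compare pos 0 ('m') with pos 4 ('k'): MISMATCH
  Compare pos 1 ('i') with pos 3 ('a'): MISMATCH
Result: not a palindrome

0


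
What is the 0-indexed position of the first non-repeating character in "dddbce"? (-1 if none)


Input: dddbce
Character frequencies:
  'b': 1
  'c': 1
  'd': 3
  'e': 1
Scanning left to right for freq == 1:
  Position 0 ('d'): freq=3, skip
  Position 1 ('d'): freq=3, skip
  Position 2 ('d'): freq=3, skip
  Position 3 ('b'): unique! => answer = 3

3


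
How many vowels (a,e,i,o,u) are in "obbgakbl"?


Input: obbgakbl
Checking each character:
  'o' at position 0: vowel (running total: 1)
  'b' at position 1: consonant
  'b' at position 2: consonant
  'g' at position 3: consonant
  'a' at position 4: vowel (running total: 2)
  'k' at position 5: consonant
  'b' at position 6: consonant
  'l' at position 7: consonant
Total vowels: 2

2


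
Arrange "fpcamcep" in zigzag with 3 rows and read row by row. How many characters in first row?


Zigzag "fpcamcep" into 3 rows:
Placing characters:
  'f' => row 0
  'p' => row 1
  'c' => row 2
  'a' => row 1
  'm' => row 0
  'c' => row 1
  'e' => row 2
  'p' => row 1
Rows:
  Row 0: "fm"
  Row 1: "pacp"
  Row 2: "ce"
First row length: 2

2


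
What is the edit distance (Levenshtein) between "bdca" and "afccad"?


Computing edit distance: "bdca" -> "afccad"
DP table:
           a    f    c    c    a    d
      0    1    2    3    4    5    6
  b   1    1    2    3    4    5    6
  d   2    2    2    3    4    5    5
  c   3    3    3    2    3    4    5
  a   4    3    4    3    3    3    4
Edit distance = dp[4][6] = 4

4


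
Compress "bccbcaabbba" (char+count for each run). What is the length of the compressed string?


Input: bccbcaabbba
Runs:
  'b' x 1 => "b1"
  'c' x 2 => "c2"
  'b' x 1 => "b1"
  'c' x 1 => "c1"
  'a' x 2 => "a2"
  'b' x 3 => "b3"
  'a' x 1 => "a1"
Compressed: "b1c2b1c1a2b3a1"
Compressed length: 14

14


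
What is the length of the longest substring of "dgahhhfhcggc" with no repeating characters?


Input: "dgahhhfhcggc"
Sliding window (track last position of each char):
  Position 0 ('d'): window [0,0] length 1 -- new best
  Position 1 ('g'): window [0,1] length 2 -- new best
  Position 2 ('a'): window [0,2] length 3 -- new best
  Position 3 ('h'): window [0,3] length 4 -- new best
  Position 4 ('h'): repeat (last at 3), move window start to 4
  Position 4 ('h'): window [4,4] length 1
  Position 5 ('h'): repeat (last at 4), move window start to 5
  Position 5 ('h'): window [5,5] length 1
  Position 6 ('f'): window [5,6] length 2
  Position 7 ('h'): repeat (last at 5), move window start to 6
  Position 7 ('h'): window [6,7] length 2
  Position 8 ('c'): window [6,8] length 3
  Position 9 ('g'): window [6,9] length 4
  Position 10 ('g'): repeat (last at 9), move window start to 10
  Position 10 ('g'): window [10,10] length 1
  Position 11 ('c'): window [10,11] length 2
Longest substring with no repeats: "dgah" with length 4

4


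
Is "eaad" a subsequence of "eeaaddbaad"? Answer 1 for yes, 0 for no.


Check if "eaad" is a subsequence of "eeaaddbaad"
Greedy scan:
  Position 0 ('e'): matches sub[0] = 'e'
  Position 1 ('e'): no match needed
  Position 2 ('a'): matches sub[1] = 'a'
  Position 3 ('a'): matches sub[2] = 'a'
  Position 4 ('d'): matches sub[3] = 'd'
  Position 5 ('d'): no match needed
  Position 6 ('b'): no match needed
  Position 7 ('a'): no match needed
  Position 8 ('a'): no match needed
  Position 9 ('d'): no match needed
All 4 characters matched => is a subsequence

1


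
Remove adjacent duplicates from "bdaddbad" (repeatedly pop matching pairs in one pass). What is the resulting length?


Input: bdaddbad
Stack-based adjacent duplicate removal:
  Read 'b': push. Stack: b
  Read 'd': push. Stack: bd
  Read 'a': push. Stack: bda
  Read 'd': push. Stack: bdad
  Read 'd': matches stack top 'd' => pop. Stack: bda
  Read 'b': push. Stack: bdab
  Read 'a': push. Stack: bdaba
  Read 'd': push. Stack: bdabad
Final stack: "bdabad" (length 6)

6


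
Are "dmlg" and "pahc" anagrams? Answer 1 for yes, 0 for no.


Strings: "dmlg", "pahc"
Sorted first:  dglm
Sorted second: achp
Differ at position 0: 'd' vs 'a' => not anagrams

0


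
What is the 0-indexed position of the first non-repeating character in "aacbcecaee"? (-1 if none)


Input: aacbcecaee
Character frequencies:
  'a': 3
  'b': 1
  'c': 3
  'e': 3
Scanning left to right for freq == 1:
  Position 0 ('a'): freq=3, skip
  Position 1 ('a'): freq=3, skip
  Position 2 ('c'): freq=3, skip
  Position 3 ('b'): unique! => answer = 3

3


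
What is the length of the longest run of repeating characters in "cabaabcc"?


Input: "cabaabcc"
Scanning for longest run:
  Position 1 ('a'): new char, reset run to 1
  Position 2 ('b'): new char, reset run to 1
  Position 3 ('a'): new char, reset run to 1
  Position 4 ('a'): continues run of 'a', length=2
  Position 5 ('b'): new char, reset run to 1
  Position 6 ('c'): new char, reset run to 1
  Position 7 ('c'): continues run of 'c', length=2
Longest run: 'a' with length 2

2


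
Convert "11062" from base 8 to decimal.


Input: "11062" in base 8
Positional expansion:
  Digit '1' (value 1) x 8^4 = 4096
  Digit '1' (value 1) x 8^3 = 512
  Digit '0' (value 0) x 8^2 = 0
  Digit '6' (value 6) x 8^1 = 48
  Digit '2' (value 2) x 8^0 = 2
Sum = 4658

4658


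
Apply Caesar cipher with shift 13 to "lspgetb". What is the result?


Caesar cipher: shift "lspgetb" by 13
  'l' (pos 11) + 13 = pos 24 = 'y'
  's' (pos 18) + 13 = pos 5 = 'f'
  'p' (pos 15) + 13 = pos 2 = 'c'
  'g' (pos 6) + 13 = pos 19 = 't'
  'e' (pos 4) + 13 = pos 17 = 'r'
  't' (pos 19) + 13 = pos 6 = 'g'
  'b' (pos 1) + 13 = pos 14 = 'o'
Result: yfctrgo

yfctrgo
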